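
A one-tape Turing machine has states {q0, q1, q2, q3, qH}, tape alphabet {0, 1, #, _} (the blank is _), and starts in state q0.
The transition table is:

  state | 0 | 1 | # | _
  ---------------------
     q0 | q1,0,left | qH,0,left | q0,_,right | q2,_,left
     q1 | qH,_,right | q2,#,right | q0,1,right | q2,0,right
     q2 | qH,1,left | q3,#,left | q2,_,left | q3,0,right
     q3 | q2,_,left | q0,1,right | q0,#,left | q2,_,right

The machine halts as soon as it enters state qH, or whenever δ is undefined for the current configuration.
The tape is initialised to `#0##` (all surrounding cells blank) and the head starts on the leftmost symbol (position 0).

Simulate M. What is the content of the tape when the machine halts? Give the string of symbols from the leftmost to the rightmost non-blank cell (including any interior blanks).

q0 | [#]0##   read # → write _, move right, go to q0
q0 | _[0]##   read 0 → write 0, move left, go to q1
q1 | [_]0##   read _ → write 0, move right, go to q2
q2 | 0[0]##   read 0 → write 1, move left, go to qH
qH | [0]1##
The non-blank tape span at halt is 01##.

01##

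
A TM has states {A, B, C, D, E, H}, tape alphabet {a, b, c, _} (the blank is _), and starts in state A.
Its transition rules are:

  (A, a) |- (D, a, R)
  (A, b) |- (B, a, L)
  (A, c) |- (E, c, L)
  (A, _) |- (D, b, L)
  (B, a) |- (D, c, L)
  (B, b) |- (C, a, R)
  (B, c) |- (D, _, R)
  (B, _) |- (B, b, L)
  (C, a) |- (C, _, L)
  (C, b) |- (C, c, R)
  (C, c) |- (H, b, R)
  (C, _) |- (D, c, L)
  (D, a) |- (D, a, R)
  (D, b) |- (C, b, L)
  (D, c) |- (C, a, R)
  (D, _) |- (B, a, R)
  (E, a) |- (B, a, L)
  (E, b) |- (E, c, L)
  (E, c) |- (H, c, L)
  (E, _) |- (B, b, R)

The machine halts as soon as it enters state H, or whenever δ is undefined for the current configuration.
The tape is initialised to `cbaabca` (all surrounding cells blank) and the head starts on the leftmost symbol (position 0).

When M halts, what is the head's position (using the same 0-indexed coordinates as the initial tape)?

state=A head=0 tape=___[c]baabca   (A,c)→(E,c,L)
state=E head=-1 tape=__[_]cbaabca   (E,_)→(B,b,R)
state=B head=0 tape=__b[c]baabca   (B,c)→(D,_,R)
state=D head=1 tape=__b_[b]aabca   (D,b)→(C,b,L)
state=C head=0 tape=__b[_]baabca   (C,_)→(D,c,L)
state=D head=-1 tape=__[b]cbaabca   (D,b)→(C,b,L)
state=C head=-2 tape=_[_]bcbaabca   (C,_)→(D,c,L)
state=D head=-3 tape=[_]cbcbaabca   (D,_)→(B,a,R)
state=B head=-2 tape=a[c]bcbaabca   (B,c)→(D,_,R)
state=D head=-1 tape=a_[b]cbaabca   (D,b)→(C,b,L)
state=C head=-2 tape=a[_]bcbaabca   (C,_)→(D,c,L)
state=D head=-3 tape=[a]cbcbaabca   (D,a)→(D,a,R)
state=D head=-2 tape=a[c]bcbaabca   (D,c)→(C,a,R)
state=C head=-1 tape=aa[b]cbaabca   (C,b)→(C,c,R)
state=C head=0 tape=aac[c]baabca   (C,c)→(H,b,R)
state=H head=1 tape=aacb[b]aabca
At halt the head is at cell 1.

1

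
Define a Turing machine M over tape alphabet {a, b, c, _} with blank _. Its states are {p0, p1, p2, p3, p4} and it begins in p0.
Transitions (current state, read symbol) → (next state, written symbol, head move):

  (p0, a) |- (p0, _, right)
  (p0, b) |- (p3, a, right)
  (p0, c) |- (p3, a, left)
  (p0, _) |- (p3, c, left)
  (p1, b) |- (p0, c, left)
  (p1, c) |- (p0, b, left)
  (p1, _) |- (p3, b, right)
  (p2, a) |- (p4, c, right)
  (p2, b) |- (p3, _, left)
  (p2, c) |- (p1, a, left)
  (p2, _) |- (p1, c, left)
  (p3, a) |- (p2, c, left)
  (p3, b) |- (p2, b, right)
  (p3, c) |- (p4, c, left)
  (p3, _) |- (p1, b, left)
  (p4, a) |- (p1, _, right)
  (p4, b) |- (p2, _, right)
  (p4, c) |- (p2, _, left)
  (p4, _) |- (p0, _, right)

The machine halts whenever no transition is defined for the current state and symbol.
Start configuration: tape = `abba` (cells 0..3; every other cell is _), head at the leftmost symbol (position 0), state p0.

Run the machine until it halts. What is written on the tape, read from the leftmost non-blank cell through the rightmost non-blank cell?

abacc

p0 | [a]bba__   read a → write _, move right, go to p0
p0 | _[b]ba__   read b → write a, move right, go to p3
p3 | _a[b]a__   read b → write b, move right, go to p2
p2 | _ab[a]__   read a → write c, move right, go to p4
p4 | _abc[_]_   read _ → write _, move right, go to p0
p0 | _abc_[_]   read _ → write c, move left, go to p3
p3 | _abc[_]c   read _ → write b, move left, go to p1
p1 | _ab[c]bc   read c → write b, move left, go to p0
p0 | _a[b]bbc   read b → write a, move right, go to p3
p3 | _aa[b]bc   read b → write b, move right, go to p2
p2 | _aab[b]c   read b → write _, move left, go to p3
p3 | _aa[b]_c   read b → write b, move right, go to p2
p2 | _aab[_]c   read _ → write c, move left, go to p1
p1 | _aa[b]cc   read b → write c, move left, go to p0
p0 | _a[a]ccc   read a → write _, move right, go to p0
p0 | _a_[c]cc   read c → write a, move left, go to p3
p3 | _a[_]acc   read _ → write b, move left, go to p1
p1 | _[a]bacc
The non-blank tape span at halt is abacc.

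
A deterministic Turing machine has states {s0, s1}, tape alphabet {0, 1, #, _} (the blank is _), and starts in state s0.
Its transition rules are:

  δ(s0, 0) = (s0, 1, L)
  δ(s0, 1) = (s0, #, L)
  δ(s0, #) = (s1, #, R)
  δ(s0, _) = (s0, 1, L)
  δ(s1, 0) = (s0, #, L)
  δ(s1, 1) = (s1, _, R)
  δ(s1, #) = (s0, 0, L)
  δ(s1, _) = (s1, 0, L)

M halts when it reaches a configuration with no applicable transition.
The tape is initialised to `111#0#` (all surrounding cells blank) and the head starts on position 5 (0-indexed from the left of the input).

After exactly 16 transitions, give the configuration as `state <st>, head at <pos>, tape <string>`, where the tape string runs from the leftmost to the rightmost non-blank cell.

state s0, head at 3, tape 111#1#0

state=s0 head=5 tape=111#0[#]_   (s0,#)→(s1,#,R)
state=s1 head=6 tape=111#0#[_]   (s1,_)→(s1,0,L)
state=s1 head=5 tape=111#0[#]0   (s1,#)→(s0,0,L)
state=s0 head=4 tape=111#[0]00   (s0,0)→(s0,1,L)
state=s0 head=3 tape=111[#]100   (s0,#)→(s1,#,R)
state=s1 head=4 tape=111#[1]00   (s1,1)→(s1,_,R)
state=s1 head=5 tape=111#_[0]0   (s1,0)→(s0,#,L)
state=s0 head=4 tape=111#[_]#0   (s0,_)→(s0,1,L)
state=s0 head=3 tape=111[#]1#0   (s0,#)→(s1,#,R)
state=s1 head=4 tape=111#[1]#0   (s1,1)→(s1,_,R)
state=s1 head=5 tape=111#_[#]0   (s1,#)→(s0,0,L)
state=s0 head=4 tape=111#[_]00   (s0,_)→(s0,1,L)
state=s0 head=3 tape=111[#]100   (s0,#)→(s1,#,R)
state=s1 head=4 tape=111#[1]00   (s1,1)→(s1,_,R)
state=s1 head=5 tape=111#_[0]0   (s1,0)→(s0,#,L)
state=s0 head=4 tape=111#[_]#0   (s0,_)→(s0,1,L)
state=s0 head=3 tape=111[#]1#0
After 16 steps: state s0, head at 3, tape 111#1#0.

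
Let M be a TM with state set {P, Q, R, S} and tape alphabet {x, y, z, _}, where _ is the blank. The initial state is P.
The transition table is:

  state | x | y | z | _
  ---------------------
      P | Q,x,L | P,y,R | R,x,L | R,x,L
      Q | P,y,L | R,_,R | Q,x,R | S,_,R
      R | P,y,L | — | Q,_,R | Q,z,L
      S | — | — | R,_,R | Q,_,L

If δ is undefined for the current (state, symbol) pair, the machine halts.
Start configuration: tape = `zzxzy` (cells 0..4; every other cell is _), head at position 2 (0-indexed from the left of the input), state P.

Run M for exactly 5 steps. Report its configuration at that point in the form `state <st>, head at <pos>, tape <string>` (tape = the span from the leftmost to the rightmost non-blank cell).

state Q, head at 1, tape xxyzy

state=P head=2 tape=zz[x]zy   (P,x)→(Q,x,L)
state=Q head=1 tape=z[z]xzy   (Q,z)→(Q,x,R)
state=Q head=2 tape=zx[x]zy   (Q,x)→(P,y,L)
state=P head=1 tape=z[x]yzy   (P,x)→(Q,x,L)
state=Q head=0 tape=[z]xyzy   (Q,z)→(Q,x,R)
state=Q head=1 tape=x[x]yzy
After 5 steps: state Q, head at 1, tape xxyzy.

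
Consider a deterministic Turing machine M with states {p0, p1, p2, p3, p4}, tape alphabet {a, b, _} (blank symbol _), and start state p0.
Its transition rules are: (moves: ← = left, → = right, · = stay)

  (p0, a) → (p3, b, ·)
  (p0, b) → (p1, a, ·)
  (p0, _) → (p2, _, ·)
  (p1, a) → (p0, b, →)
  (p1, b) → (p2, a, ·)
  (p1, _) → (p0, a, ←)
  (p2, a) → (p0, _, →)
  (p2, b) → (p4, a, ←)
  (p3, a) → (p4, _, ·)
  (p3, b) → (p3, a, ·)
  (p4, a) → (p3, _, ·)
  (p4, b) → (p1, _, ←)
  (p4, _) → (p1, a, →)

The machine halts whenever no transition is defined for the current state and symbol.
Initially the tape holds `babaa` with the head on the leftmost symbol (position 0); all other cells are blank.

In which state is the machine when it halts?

p0 | [b]abaa_   read b → write a, move ·, go to p1
p1 | [a]abaa_   read a → write b, move →, go to p0
p0 | b[a]baa_   read a → write b, move ·, go to p3
p3 | b[b]baa_   read b → write a, move ·, go to p3
p3 | b[a]baa_   read a → write _, move ·, go to p4
p4 | b[_]baa_   read _ → write a, move →, go to p1
p1 | ba[b]aa_   read b → write a, move ·, go to p2
p2 | ba[a]aa_   read a → write _, move →, go to p0
p0 | ba_[a]a_   read a → write b, move ·, go to p3
p3 | ba_[b]a_   read b → write a, move ·, go to p3
p3 | ba_[a]a_   read a → write _, move ·, go to p4
p4 | ba_[_]a_   read _ → write a, move →, go to p1
p1 | ba_a[a]_   read a → write b, move →, go to p0
p0 | ba_ab[_]   read _ → write _, move ·, go to p2
p2 | ba_ab[_]
No transition is defined for (p2, _); M halts in state p2.

p2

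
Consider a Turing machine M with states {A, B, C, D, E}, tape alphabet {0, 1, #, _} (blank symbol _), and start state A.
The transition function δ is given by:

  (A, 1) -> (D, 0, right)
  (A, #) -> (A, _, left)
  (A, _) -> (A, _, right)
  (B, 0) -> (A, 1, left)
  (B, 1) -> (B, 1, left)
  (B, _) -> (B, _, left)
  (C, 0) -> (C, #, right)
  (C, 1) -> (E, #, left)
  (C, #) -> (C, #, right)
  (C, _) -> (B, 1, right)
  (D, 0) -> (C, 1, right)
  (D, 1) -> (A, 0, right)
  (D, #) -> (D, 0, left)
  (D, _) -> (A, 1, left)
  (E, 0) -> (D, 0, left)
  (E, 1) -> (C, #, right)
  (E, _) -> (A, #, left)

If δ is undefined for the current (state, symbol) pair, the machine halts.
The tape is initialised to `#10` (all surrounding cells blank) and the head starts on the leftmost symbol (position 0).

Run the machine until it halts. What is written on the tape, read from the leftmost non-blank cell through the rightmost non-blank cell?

A | _[#]10__   read # → write _, move left, go to A
A | [_]_10__   read _ → write _, move right, go to A
A | _[_]10__   read _ → write _, move right, go to A
A | __[1]0__   read 1 → write 0, move right, go to D
D | __0[0]__   read 0 → write 1, move right, go to C
C | __01[_]_   read _ → write 1, move right, go to B
B | __011[_]   read _ → write _, move left, go to B
B | __01[1]_   read 1 → write 1, move left, go to B
B | __0[1]1_   read 1 → write 1, move left, go to B
B | __[0]11_   read 0 → write 1, move left, go to A
A | _[_]111_   read _ → write _, move right, go to A
A | __[1]11_   read 1 → write 0, move right, go to D
D | __0[1]1_   read 1 → write 0, move right, go to A
A | __00[1]_   read 1 → write 0, move right, go to D
D | __000[_]   read _ → write 1, move left, go to A
A | __00[0]1
The non-blank tape span at halt is 0001.

0001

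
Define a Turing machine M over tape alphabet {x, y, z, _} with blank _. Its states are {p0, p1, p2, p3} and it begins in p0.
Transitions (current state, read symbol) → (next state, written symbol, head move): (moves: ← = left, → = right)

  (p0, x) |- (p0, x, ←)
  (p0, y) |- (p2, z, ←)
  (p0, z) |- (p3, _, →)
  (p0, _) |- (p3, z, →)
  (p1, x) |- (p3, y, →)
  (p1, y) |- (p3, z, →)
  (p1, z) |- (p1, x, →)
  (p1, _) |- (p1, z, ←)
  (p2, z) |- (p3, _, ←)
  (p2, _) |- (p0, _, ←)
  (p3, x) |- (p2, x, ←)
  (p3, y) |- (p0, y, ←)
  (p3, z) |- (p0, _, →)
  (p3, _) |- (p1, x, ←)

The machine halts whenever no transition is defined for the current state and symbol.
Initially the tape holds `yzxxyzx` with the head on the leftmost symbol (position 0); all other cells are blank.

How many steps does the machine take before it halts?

state=p0 head=0 tape=__[y]zxxyzx   (p0,y)→(p2,z,←)
state=p2 head=-1 tape=_[_]zzxxyzx   (p2,_)→(p0,_,←)
state=p0 head=-2 tape=[_]_zzxxyzx   (p0,_)→(p3,z,→)
state=p3 head=-1 tape=z[_]zzxxyzx   (p3,_)→(p1,x,←)
state=p1 head=-2 tape=[z]xzzxxyzx   (p1,z)→(p1,x,→)
state=p1 head=-1 tape=x[x]zzxxyzx   (p1,x)→(p3,y,→)
state=p3 head=0 tape=xy[z]zxxyzx   (p3,z)→(p0,_,→)
state=p0 head=1 tape=xy_[z]xxyzx   (p0,z)→(p3,_,→)
state=p3 head=2 tape=xy__[x]xyzx   (p3,x)→(p2,x,←)
state=p2 head=1 tape=xy_[_]xxyzx   (p2,_)→(p0,_,←)
state=p0 head=0 tape=xy[_]_xxyzx   (p0,_)→(p3,z,→)
state=p3 head=1 tape=xyz[_]xxyzx   (p3,_)→(p1,x,←)
state=p1 head=0 tape=xy[z]xxxyzx   (p1,z)→(p1,x,→)
state=p1 head=1 tape=xyx[x]xxyzx   (p1,x)→(p3,y,→)
state=p3 head=2 tape=xyxy[x]xyzx   (p3,x)→(p2,x,←)
state=p2 head=1 tape=xyx[y]xxyzx
M halts after 15 transitions.

15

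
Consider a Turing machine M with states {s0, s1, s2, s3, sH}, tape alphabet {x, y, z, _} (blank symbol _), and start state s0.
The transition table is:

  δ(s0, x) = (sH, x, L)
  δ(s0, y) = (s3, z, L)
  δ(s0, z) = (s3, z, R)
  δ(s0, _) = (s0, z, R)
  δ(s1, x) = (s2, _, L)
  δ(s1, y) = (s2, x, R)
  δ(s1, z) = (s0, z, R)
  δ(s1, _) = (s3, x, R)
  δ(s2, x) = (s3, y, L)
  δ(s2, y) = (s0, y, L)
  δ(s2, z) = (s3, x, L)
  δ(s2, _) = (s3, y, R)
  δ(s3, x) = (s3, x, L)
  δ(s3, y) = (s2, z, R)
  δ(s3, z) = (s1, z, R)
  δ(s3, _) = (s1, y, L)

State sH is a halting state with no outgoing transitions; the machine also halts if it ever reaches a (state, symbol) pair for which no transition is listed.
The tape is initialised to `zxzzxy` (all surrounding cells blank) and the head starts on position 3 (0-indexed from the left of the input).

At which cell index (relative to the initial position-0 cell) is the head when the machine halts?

2

s0 | __zxz[z]xy   read z → write z, move R, go to s3
s3 | __zxzz[x]y   read x → write x, move L, go to s3
s3 | __zxz[z]xy   read z → write z, move R, go to s1
s1 | __zxzz[x]y   read x → write _, move L, go to s2
s2 | __zxz[z]_y   read z → write x, move L, go to s3
s3 | __zx[z]x_y   read z → write z, move R, go to s1
s1 | __zxz[x]_y   read x → write _, move L, go to s2
s2 | __zx[z]__y   read z → write x, move L, go to s3
s3 | __z[x]x__y   read x → write x, move L, go to s3
s3 | __[z]xx__y   read z → write z, move R, go to s1
s1 | __z[x]x__y   read x → write _, move L, go to s2
s2 | __[z]_x__y   read z → write x, move L, go to s3
s3 | _[_]x_x__y   read _ → write y, move L, go to s1
s1 | [_]yx_x__y   read _ → write x, move R, go to s3
s3 | x[y]x_x__y   read y → write z, move R, go to s2
s2 | xz[x]_x__y   read x → write y, move L, go to s3
s3 | x[z]y_x__y   read z → write z, move R, go to s1
s1 | xz[y]_x__y   read y → write x, move R, go to s2
s2 | xzx[_]x__y   read _ → write y, move R, go to s3
s3 | xzxy[x]__y   read x → write x, move L, go to s3
s3 | xzx[y]x__y   read y → write z, move R, go to s2
s2 | xzxz[x]__y   read x → write y, move L, go to s3
s3 | xzx[z]y__y   read z → write z, move R, go to s1
s1 | xzxz[y]__y   read y → write x, move R, go to s2
s2 | xzxzx[_]_y   read _ → write y, move R, go to s3
s3 | xzxzxy[_]y   read _ → write y, move L, go to s1
s1 | xzxzx[y]yy   read y → write x, move R, go to s2
s2 | xzxzxx[y]y   read y → write y, move L, go to s0
s0 | xzxzx[x]yy   read x → write x, move L, go to sH
sH | xzxz[x]xyy
At halt the head is at cell 2.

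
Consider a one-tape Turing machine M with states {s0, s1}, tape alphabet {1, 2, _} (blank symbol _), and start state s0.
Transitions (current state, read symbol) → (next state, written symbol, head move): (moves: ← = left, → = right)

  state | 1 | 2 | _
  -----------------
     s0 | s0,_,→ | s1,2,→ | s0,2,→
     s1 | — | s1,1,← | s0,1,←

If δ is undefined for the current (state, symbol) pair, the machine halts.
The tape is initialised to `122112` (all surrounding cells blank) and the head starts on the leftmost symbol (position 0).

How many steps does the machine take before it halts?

state=s0 head=0 tape=_[1]22112_   (s0,1)→(s0,_,→)
state=s0 head=1 tape=__[2]2112_   (s0,2)→(s1,2,→)
state=s1 head=2 tape=__2[2]112_   (s1,2)→(s1,1,←)
state=s1 head=1 tape=__[2]1112_   (s1,2)→(s1,1,←)
state=s1 head=0 tape=_[_]11112_   (s1,_)→(s0,1,←)
state=s0 head=-1 tape=[_]111112_   (s0,_)→(s0,2,→)
state=s0 head=0 tape=2[1]11112_   (s0,1)→(s0,_,→)
state=s0 head=1 tape=2_[1]1112_   (s0,1)→(s0,_,→)
state=s0 head=2 tape=2__[1]112_   (s0,1)→(s0,_,→)
state=s0 head=3 tape=2___[1]12_   (s0,1)→(s0,_,→)
state=s0 head=4 tape=2____[1]2_   (s0,1)→(s0,_,→)
state=s0 head=5 tape=2_____[2]_   (s0,2)→(s1,2,→)
state=s1 head=6 tape=2_____2[_]   (s1,_)→(s0,1,←)
state=s0 head=5 tape=2_____[2]1   (s0,2)→(s1,2,→)
state=s1 head=6 tape=2_____2[1]
M halts after 14 transitions.

14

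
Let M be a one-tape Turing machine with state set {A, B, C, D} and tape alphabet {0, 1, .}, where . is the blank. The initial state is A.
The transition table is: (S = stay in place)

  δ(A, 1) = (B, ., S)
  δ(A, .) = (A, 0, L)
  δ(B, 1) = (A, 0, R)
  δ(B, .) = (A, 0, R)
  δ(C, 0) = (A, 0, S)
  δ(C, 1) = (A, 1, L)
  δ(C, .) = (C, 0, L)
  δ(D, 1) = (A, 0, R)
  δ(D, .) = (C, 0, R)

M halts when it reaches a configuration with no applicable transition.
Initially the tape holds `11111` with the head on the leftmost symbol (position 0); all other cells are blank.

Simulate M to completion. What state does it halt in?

A

state=A head=0 tape=[1]1111.   (A,1)→(B,.,S)
state=B head=0 tape=[.]1111.   (B,.)→(A,0,R)
state=A head=1 tape=0[1]111.   (A,1)→(B,.,S)
state=B head=1 tape=0[.]111.   (B,.)→(A,0,R)
state=A head=2 tape=00[1]11.   (A,1)→(B,.,S)
state=B head=2 tape=00[.]11.   (B,.)→(A,0,R)
state=A head=3 tape=000[1]1.   (A,1)→(B,.,S)
state=B head=3 tape=000[.]1.   (B,.)→(A,0,R)
state=A head=4 tape=0000[1].   (A,1)→(B,.,S)
state=B head=4 tape=0000[.].   (B,.)→(A,0,R)
state=A head=5 tape=00000[.]   (A,.)→(A,0,L)
state=A head=4 tape=0000[0]0
No transition is defined for (A, 0); M halts in state A.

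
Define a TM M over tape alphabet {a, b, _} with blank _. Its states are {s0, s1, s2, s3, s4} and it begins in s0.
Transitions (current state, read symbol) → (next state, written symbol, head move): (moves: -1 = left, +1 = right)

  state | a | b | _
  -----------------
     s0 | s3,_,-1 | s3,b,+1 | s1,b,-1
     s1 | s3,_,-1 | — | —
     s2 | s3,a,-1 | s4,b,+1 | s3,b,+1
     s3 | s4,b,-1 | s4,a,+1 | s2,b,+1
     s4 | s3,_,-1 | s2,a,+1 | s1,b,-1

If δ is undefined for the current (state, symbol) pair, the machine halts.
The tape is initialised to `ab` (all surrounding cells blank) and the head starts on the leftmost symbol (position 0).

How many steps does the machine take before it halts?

s0 | __[a]b__   read a → write _, move -1, go to s3
s3 | _[_]_b__   read _ → write b, move +1, go to s2
s2 | _b[_]b__   read _ → write b, move +1, go to s3
s3 | _bb[b]__   read b → write a, move +1, go to s4
s4 | _bba[_]_   read _ → write b, move -1, go to s1
s1 | _bb[a]b_   read a → write _, move -1, go to s3
s3 | _b[b]_b_   read b → write a, move +1, go to s4
s4 | _ba[_]b_   read _ → write b, move -1, go to s1
s1 | _b[a]bb_   read a → write _, move -1, go to s3
s3 | _[b]_bb_   read b → write a, move +1, go to s4
s4 | _a[_]bb_   read _ → write b, move -1, go to s1
s1 | _[a]bbb_   read a → write _, move -1, go to s3
s3 | [_]_bbb_   read _ → write b, move +1, go to s2
s2 | b[_]bbb_   read _ → write b, move +1, go to s3
s3 | bb[b]bb_   read b → write a, move +1, go to s4
s4 | bba[b]b_   read b → write a, move +1, go to s2
s2 | bbaa[b]_   read b → write b, move +1, go to s4
s4 | bbaab[_]   read _ → write b, move -1, go to s1
s1 | bbaa[b]b
M halts after 18 transitions.

18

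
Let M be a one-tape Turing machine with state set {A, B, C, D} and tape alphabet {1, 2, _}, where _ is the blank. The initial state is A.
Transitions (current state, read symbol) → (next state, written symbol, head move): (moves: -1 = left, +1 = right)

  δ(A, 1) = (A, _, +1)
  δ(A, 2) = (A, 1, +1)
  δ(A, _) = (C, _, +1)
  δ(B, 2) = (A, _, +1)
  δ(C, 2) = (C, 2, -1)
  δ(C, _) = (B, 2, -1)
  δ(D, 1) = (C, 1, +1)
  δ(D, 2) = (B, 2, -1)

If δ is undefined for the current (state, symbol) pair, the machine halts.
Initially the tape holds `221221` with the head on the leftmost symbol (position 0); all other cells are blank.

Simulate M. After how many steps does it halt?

A | [2]21221__   read 2 → write 1, move +1, go to A
A | 1[2]1221__   read 2 → write 1, move +1, go to A
A | 11[1]221__   read 1 → write _, move +1, go to A
A | 11_[2]21__   read 2 → write 1, move +1, go to A
A | 11_1[2]1__   read 2 → write 1, move +1, go to A
A | 11_11[1]__   read 1 → write _, move +1, go to A
A | 11_11_[_]_   read _ → write _, move +1, go to C
C | 11_11__[_]   read _ → write 2, move -1, go to B
B | 11_11_[_]2
M halts after 8 transitions.

8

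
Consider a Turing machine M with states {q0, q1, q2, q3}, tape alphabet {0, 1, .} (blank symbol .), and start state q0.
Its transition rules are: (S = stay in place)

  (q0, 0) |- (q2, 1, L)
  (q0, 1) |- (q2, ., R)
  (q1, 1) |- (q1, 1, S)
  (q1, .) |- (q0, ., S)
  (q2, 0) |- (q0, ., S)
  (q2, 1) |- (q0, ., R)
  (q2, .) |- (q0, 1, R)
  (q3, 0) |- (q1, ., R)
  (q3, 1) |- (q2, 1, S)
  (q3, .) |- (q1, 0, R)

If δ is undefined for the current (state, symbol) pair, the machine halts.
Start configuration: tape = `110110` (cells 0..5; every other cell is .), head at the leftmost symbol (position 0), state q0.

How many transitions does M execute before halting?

8

state=q0 head=0 tape=[1]10110   (q0,1)→(q2,.,R)
state=q2 head=1 tape=.[1]0110   (q2,1)→(q0,.,R)
state=q0 head=2 tape=..[0]110   (q0,0)→(q2,1,L)
state=q2 head=1 tape=.[.]1110   (q2,.)→(q0,1,R)
state=q0 head=2 tape=.1[1]110   (q0,1)→(q2,.,R)
state=q2 head=3 tape=.1.[1]10   (q2,1)→(q0,.,R)
state=q0 head=4 tape=.1..[1]0   (q0,1)→(q2,.,R)
state=q2 head=5 tape=.1...[0]   (q2,0)→(q0,.,S)
state=q0 head=5 tape=.1...[.]
M halts after 8 transitions.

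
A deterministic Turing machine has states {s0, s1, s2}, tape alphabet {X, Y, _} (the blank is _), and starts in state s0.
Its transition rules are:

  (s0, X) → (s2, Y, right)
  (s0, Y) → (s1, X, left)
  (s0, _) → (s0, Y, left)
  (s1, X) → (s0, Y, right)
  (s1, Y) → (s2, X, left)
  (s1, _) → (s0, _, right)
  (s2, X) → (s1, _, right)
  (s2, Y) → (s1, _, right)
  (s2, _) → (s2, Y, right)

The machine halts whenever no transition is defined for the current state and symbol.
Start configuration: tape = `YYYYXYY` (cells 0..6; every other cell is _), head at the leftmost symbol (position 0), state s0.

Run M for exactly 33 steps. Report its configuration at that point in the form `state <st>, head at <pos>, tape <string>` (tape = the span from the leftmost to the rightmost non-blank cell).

s0 | _[Y]YYYXYY___   read Y → write X, move left, go to s1
s1 | [_]XYYYXYY___   read _ → write _, move right, go to s0
s0 | _[X]YYYXYY___   read X → write Y, move right, go to s2
s2 | _Y[Y]YYXYY___   read Y → write _, move right, go to s1
s1 | _Y_[Y]YXYY___   read Y → write X, move left, go to s2
s2 | _Y[_]XYXYY___   read _ → write Y, move right, go to s2
s2 | _YY[X]YXYY___   read X → write _, move right, go to s1
s1 | _YY_[Y]XYY___   read Y → write X, move left, go to s2
s2 | _YY[_]XXYY___   read _ → write Y, move right, go to s2
s2 | _YYY[X]XYY___   read X → write _, move right, go to s1
s1 | _YYY_[X]YY___   read X → write Y, move right, go to s0
s0 | _YYY_Y[Y]Y___   read Y → write X, move left, go to s1
s1 | _YYY_[Y]XY___   read Y → write X, move left, go to s2
s2 | _YYY[_]XXY___   read _ → write Y, move right, go to s2
s2 | _YYYY[X]XY___   read X → write _, move right, go to s1
s1 | _YYYY_[X]Y___   read X → write Y, move right, go to s0
s0 | _YYYY_Y[Y]___   read Y → write X, move left, go to s1
s1 | _YYYY_[Y]X___   read Y → write X, move left, go to s2
s2 | _YYYY[_]XX___   read _ → write Y, move right, go to s2
s2 | _YYYYY[X]X___   read X → write _, move right, go to s1
s1 | _YYYYY_[X]___   read X → write Y, move right, go to s0
s0 | _YYYYY_Y[_]__   read _ → write Y, move left, go to s0
s0 | _YYYYY_[Y]Y__   read Y → write X, move left, go to s1
s1 | _YYYYY[_]XY__   read _ → write _, move right, go to s0
s0 | _YYYYY_[X]Y__   read X → write Y, move right, go to s2
s2 | _YYYYY_Y[Y]__   read Y → write _, move right, go to s1
s1 | _YYYYY_Y_[_]_   read _ → write _, move right, go to s0
s0 | _YYYYY_Y__[_]   read _ → write Y, move left, go to s0
s0 | _YYYYY_Y_[_]Y   read _ → write Y, move left, go to s0
s0 | _YYYYY_Y[_]YY   read _ → write Y, move left, go to s0
s0 | _YYYYY_[Y]YYY   read Y → write X, move left, go to s1
s1 | _YYYYY[_]XYYY   read _ → write _, move right, go to s0
s0 | _YYYYY_[X]YYY   read X → write Y, move right, go to s2
s2 | _YYYYY_Y[Y]YY
After 33 steps: state s2, head at 7, tape YYYYY_YYYY.

state s2, head at 7, tape YYYYY_YYYY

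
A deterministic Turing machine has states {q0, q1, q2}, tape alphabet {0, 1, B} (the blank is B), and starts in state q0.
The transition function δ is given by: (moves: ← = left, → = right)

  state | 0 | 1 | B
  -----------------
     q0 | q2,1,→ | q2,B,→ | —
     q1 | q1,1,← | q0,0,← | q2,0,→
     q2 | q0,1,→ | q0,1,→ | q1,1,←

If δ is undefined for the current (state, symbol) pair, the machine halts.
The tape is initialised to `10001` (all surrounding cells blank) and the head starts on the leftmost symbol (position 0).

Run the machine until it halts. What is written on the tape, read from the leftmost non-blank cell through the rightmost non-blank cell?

q0 | [1]0001BB   read 1 → write B, move →, go to q2
q2 | B[0]001BB   read 0 → write 1, move →, go to q0
q0 | B1[0]01BB   read 0 → write 1, move →, go to q2
q2 | B11[0]1BB   read 0 → write 1, move →, go to q0
q0 | B111[1]BB   read 1 → write B, move →, go to q2
q2 | B111B[B]B   read B → write 1, move ←, go to q1
q1 | B111[B]1B   read B → write 0, move →, go to q2
q2 | B1110[1]B   read 1 → write 1, move →, go to q0
q0 | B11101[B]
The non-blank tape span at halt is 11101.

11101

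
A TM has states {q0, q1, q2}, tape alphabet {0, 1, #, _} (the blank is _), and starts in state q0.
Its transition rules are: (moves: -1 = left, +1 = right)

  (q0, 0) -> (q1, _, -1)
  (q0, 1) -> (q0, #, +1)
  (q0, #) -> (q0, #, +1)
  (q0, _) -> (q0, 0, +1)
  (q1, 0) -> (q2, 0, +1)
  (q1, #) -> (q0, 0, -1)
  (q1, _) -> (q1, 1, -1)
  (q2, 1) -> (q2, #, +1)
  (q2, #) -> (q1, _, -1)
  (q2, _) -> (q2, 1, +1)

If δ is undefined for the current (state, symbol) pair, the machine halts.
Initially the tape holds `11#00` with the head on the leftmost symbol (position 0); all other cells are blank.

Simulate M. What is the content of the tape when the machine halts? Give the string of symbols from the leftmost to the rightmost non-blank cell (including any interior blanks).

q0 | _[1]1#00   read 1 → write #, move +1, go to q0
q0 | _#[1]#00   read 1 → write #, move +1, go to q0
q0 | _##[#]00   read # → write #, move +1, go to q0
q0 | _###[0]0   read 0 → write _, move -1, go to q1
q1 | _##[#]_0   read # → write 0, move -1, go to q0
q0 | _#[#]0_0   read # → write #, move +1, go to q0
q0 | _##[0]_0   read 0 → write _, move -1, go to q1
q1 | _#[#]__0   read # → write 0, move -1, go to q0
q0 | _[#]0__0   read # → write #, move +1, go to q0
q0 | _#[0]__0   read 0 → write _, move -1, go to q1
q1 | _[#]___0   read # → write 0, move -1, go to q0
q0 | [_]0___0   read _ → write 0, move +1, go to q0
q0 | 0[0]___0   read 0 → write _, move -1, go to q1
q1 | [0]____0   read 0 → write 0, move +1, go to q2
q2 | 0[_]___0   read _ → write 1, move +1, go to q2
q2 | 01[_]__0   read _ → write 1, move +1, go to q2
q2 | 011[_]_0   read _ → write 1, move +1, go to q2
q2 | 0111[_]0   read _ → write 1, move +1, go to q2
q2 | 01111[0]
The non-blank tape span at halt is 011110.

011110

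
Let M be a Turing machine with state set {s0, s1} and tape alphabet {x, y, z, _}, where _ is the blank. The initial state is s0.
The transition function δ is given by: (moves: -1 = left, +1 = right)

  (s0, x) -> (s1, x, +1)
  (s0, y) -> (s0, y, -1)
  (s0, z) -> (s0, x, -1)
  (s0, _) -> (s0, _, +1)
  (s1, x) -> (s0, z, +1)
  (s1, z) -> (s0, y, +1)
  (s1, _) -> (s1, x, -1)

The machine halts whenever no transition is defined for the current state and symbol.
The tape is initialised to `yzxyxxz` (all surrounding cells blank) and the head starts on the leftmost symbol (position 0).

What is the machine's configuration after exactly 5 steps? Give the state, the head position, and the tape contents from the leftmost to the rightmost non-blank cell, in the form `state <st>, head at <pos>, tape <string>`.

state=s0 head=0 tape=_[y]zxyxxz   (s0,y)→(s0,y,-1)
state=s0 head=-1 tape=[_]yzxyxxz   (s0,_)→(s0,_,+1)
state=s0 head=0 tape=_[y]zxyxxz   (s0,y)→(s0,y,-1)
state=s0 head=-1 tape=[_]yzxyxxz   (s0,_)→(s0,_,+1)
state=s0 head=0 tape=_[y]zxyxxz   (s0,y)→(s0,y,-1)
state=s0 head=-1 tape=[_]yzxyxxz
After 5 steps: state s0, head at -1, tape yzxyxxz.

state s0, head at -1, tape yzxyxxz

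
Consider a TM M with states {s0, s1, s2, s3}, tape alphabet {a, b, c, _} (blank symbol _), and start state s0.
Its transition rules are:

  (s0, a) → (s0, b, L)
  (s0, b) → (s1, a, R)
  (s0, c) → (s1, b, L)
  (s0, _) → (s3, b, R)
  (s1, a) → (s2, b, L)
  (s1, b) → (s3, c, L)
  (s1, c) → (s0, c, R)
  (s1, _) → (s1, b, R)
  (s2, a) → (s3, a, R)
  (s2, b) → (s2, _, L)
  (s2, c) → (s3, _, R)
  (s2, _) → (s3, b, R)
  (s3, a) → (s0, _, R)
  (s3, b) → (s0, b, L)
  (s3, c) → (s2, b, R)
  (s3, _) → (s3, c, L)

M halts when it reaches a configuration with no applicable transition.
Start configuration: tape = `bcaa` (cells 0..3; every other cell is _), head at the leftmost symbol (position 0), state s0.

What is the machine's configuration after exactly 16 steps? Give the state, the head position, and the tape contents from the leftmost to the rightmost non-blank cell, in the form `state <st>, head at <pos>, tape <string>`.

state s0, head at -2, tape bbcbba

s0 | __[b]caa   read b → write a, move R, go to s1
s1 | __a[c]aa   read c → write c, move R, go to s0
s0 | __ac[a]a   read a → write b, move L, go to s0
s0 | __a[c]ba   read c → write b, move L, go to s1
s1 | __[a]bba   read a → write b, move L, go to s2
s2 | _[_]bbba   read _ → write b, move R, go to s3
s3 | _b[b]bba   read b → write b, move L, go to s0
s0 | _[b]bbba   read b → write a, move R, go to s1
s1 | _a[b]bba   read b → write c, move L, go to s3
s3 | _[a]cbba   read a → write _, move R, go to s0
s0 | __[c]bba   read c → write b, move L, go to s1
s1 | _[_]bbba   read _ → write b, move R, go to s1
s1 | _b[b]bba   read b → write c, move L, go to s3
s3 | _[b]cbba   read b → write b, move L, go to s0
s0 | [_]bcbba   read _ → write b, move R, go to s3
s3 | b[b]cbba   read b → write b, move L, go to s0
s0 | [b]bcbba
After 16 steps: state s0, head at -2, tape bbcbba.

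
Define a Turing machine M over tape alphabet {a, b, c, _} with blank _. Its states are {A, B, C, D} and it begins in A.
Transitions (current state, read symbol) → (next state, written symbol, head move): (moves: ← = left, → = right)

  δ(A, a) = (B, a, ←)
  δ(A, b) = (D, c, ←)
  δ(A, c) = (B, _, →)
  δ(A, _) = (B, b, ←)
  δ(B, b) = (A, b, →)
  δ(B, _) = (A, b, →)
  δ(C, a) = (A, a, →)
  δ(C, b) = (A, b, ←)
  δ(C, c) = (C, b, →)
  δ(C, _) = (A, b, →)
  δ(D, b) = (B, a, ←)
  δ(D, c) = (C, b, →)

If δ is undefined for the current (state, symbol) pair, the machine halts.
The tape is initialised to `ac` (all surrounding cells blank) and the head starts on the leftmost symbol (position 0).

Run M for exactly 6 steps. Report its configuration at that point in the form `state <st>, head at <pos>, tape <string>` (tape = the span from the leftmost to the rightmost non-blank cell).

state A, head at 0, tape bac

A | _[a]c   read a → write a, move ←, go to B
B | [_]ac   read _ → write b, move →, go to A
A | b[a]c   read a → write a, move ←, go to B
B | [b]ac   read b → write b, move →, go to A
A | b[a]c   read a → write a, move ←, go to B
B | [b]ac   read b → write b, move →, go to A
A | b[a]c
After 6 steps: state A, head at 0, tape bac.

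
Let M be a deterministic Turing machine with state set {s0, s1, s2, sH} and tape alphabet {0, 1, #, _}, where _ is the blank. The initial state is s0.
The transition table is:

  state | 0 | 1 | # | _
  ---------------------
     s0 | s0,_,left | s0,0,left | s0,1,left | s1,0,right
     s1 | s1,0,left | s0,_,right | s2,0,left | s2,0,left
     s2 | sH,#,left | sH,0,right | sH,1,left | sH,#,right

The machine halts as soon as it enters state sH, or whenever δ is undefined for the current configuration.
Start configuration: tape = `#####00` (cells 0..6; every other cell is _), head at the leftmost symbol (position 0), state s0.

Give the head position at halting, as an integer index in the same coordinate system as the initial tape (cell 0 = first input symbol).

s0 | _[#]####00   read # → write 1, move left, go to s0
s0 | [_]1####00   read _ → write 0, move right, go to s1
s1 | 0[1]####00   read 1 → write _, move right, go to s0
s0 | 0_[#]###00   read # → write 1, move left, go to s0
s0 | 0[_]1###00   read _ → write 0, move right, go to s1
s1 | 00[1]###00   read 1 → write _, move right, go to s0
s0 | 00_[#]##00   read # → write 1, move left, go to s0
s0 | 00[_]1##00   read _ → write 0, move right, go to s1
s1 | 000[1]##00   read 1 → write _, move right, go to s0
s0 | 000_[#]#00   read # → write 1, move left, go to s0
s0 | 000[_]1#00   read _ → write 0, move right, go to s1
s1 | 0000[1]#00   read 1 → write _, move right, go to s0
s0 | 0000_[#]00   read # → write 1, move left, go to s0
s0 | 0000[_]100   read _ → write 0, move right, go to s1
s1 | 00000[1]00   read 1 → write _, move right, go to s0
s0 | 00000_[0]0   read 0 → write _, move left, go to s0
s0 | 00000[_]_0   read _ → write 0, move right, go to s1
s1 | 000000[_]0   read _ → write 0, move left, go to s2
s2 | 00000[0]00   read 0 → write #, move left, go to sH
sH | 0000[0]#00
At halt the head is at cell 3.

3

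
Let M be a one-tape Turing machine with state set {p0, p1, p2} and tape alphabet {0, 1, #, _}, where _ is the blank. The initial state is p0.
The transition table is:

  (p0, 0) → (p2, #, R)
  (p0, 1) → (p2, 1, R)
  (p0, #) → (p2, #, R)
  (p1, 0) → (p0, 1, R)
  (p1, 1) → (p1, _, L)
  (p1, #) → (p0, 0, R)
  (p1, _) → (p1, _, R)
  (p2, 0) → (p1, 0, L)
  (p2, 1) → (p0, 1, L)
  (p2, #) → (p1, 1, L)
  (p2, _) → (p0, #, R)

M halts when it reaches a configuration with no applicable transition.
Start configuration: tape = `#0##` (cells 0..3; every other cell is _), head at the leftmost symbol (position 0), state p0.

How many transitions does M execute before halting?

state=p0 head=0 tape=[#]0##   (p0,#)→(p2,#,R)
state=p2 head=1 tape=#[0]##   (p2,0)→(p1,0,L)
state=p1 head=0 tape=[#]0##   (p1,#)→(p0,0,R)
state=p0 head=1 tape=0[0]##   (p0,0)→(p2,#,R)
state=p2 head=2 tape=0#[#]#   (p2,#)→(p1,1,L)
state=p1 head=1 tape=0[#]1#   (p1,#)→(p0,0,R)
state=p0 head=2 tape=00[1]#   (p0,1)→(p2,1,R)
state=p2 head=3 tape=001[#]   (p2,#)→(p1,1,L)
state=p1 head=2 tape=00[1]1   (p1,1)→(p1,_,L)
state=p1 head=1 tape=0[0]_1   (p1,0)→(p0,1,R)
state=p0 head=2 tape=01[_]1
M halts after 10 transitions.

10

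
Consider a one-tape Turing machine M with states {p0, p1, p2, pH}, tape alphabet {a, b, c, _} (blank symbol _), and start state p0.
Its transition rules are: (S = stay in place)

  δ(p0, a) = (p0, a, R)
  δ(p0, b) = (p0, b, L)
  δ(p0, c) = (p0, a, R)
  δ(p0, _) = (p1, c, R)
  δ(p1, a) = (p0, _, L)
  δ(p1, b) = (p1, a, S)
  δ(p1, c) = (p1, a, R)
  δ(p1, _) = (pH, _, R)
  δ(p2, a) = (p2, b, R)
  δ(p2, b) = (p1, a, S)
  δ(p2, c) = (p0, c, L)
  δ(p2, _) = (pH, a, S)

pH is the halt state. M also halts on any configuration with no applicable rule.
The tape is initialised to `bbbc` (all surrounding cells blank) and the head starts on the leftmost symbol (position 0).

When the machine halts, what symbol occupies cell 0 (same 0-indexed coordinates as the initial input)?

a

state=p0 head=0 tape=_[b]bbc__   (p0,b)→(p0,b,L)
state=p0 head=-1 tape=[_]bbbc__   (p0,_)→(p1,c,R)
state=p1 head=0 tape=c[b]bbc__   (p1,b)→(p1,a,S)
state=p1 head=0 tape=c[a]bbc__   (p1,a)→(p0,_,L)
state=p0 head=-1 tape=[c]_bbc__   (p0,c)→(p0,a,R)
state=p0 head=0 tape=a[_]bbc__   (p0,_)→(p1,c,R)
state=p1 head=1 tape=ac[b]bc__   (p1,b)→(p1,a,S)
state=p1 head=1 tape=ac[a]bc__   (p1,a)→(p0,_,L)
state=p0 head=0 tape=a[c]_bc__   (p0,c)→(p0,a,R)
state=p0 head=1 tape=aa[_]bc__   (p0,_)→(p1,c,R)
state=p1 head=2 tape=aac[b]c__   (p1,b)→(p1,a,S)
state=p1 head=2 tape=aac[a]c__   (p1,a)→(p0,_,L)
state=p0 head=1 tape=aa[c]_c__   (p0,c)→(p0,a,R)
state=p0 head=2 tape=aaa[_]c__   (p0,_)→(p1,c,R)
state=p1 head=3 tape=aaac[c]__   (p1,c)→(p1,a,R)
state=p1 head=4 tape=aaaca[_]_   (p1,_)→(pH,_,R)
state=pH head=5 tape=aaaca_[_]
Cell 0 holds a when M halts.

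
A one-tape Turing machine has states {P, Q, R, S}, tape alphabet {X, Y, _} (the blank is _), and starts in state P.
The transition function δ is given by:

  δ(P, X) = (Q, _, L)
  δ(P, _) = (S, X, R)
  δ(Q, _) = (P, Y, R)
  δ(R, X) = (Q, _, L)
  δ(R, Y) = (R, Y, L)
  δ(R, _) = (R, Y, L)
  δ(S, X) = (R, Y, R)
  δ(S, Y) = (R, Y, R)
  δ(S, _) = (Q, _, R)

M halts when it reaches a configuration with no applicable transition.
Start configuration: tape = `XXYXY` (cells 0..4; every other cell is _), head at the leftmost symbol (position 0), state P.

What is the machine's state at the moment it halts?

P | _[X]XYXY   read X → write _, move L, go to Q
Q | [_]_XYXY   read _ → write Y, move R, go to P
P | Y[_]XYXY   read _ → write X, move R, go to S
S | YX[X]YXY   read X → write Y, move R, go to R
R | YXY[Y]XY   read Y → write Y, move L, go to R
R | YX[Y]YXY   read Y → write Y, move L, go to R
R | Y[X]YYXY   read X → write _, move L, go to Q
Q | [Y]_YYXY
No transition is defined for (Q, Y); M halts in state Q.

Q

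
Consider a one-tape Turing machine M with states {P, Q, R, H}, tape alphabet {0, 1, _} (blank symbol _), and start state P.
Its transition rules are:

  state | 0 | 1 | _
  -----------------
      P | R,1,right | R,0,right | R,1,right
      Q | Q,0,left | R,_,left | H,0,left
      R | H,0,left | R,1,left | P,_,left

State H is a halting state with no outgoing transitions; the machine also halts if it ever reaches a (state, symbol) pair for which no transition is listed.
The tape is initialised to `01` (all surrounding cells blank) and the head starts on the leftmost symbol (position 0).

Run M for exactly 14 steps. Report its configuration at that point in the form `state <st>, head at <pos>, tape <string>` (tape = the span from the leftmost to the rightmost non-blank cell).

state P, head at -2, tape 1_11

P | __[0]1   read 0 → write 1, move right, go to R
R | __1[1]   read 1 → write 1, move left, go to R
R | __[1]1   read 1 → write 1, move left, go to R
R | _[_]11   read _ → write _, move left, go to P
P | [_]_11   read _ → write 1, move right, go to R
R | 1[_]11   read _ → write _, move left, go to P
P | [1]_11   read 1 → write 0, move right, go to R
R | 0[_]11   read _ → write _, move left, go to P
P | [0]_11   read 0 → write 1, move right, go to R
R | 1[_]11   read _ → write _, move left, go to P
P | [1]_11   read 1 → write 0, move right, go to R
R | 0[_]11   read _ → write _, move left, go to P
P | [0]_11   read 0 → write 1, move right, go to R
R | 1[_]11   read _ → write _, move left, go to P
P | [1]_11
After 14 steps: state P, head at -2, tape 1_11.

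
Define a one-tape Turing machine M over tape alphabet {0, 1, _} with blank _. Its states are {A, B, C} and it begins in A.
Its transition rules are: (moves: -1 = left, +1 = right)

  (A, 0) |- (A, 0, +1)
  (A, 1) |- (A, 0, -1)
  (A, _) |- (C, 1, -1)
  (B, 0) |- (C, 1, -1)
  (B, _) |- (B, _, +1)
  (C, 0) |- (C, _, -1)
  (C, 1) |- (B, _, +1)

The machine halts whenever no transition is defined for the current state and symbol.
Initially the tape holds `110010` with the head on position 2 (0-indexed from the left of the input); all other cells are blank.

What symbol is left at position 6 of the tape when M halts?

A | 11[0]010_   read 0 → write 0, move +1, go to A
A | 110[0]10_   read 0 → write 0, move +1, go to A
A | 1100[1]0_   read 1 → write 0, move -1, go to A
A | 110[0]00_   read 0 → write 0, move +1, go to A
A | 1100[0]0_   read 0 → write 0, move +1, go to A
A | 11000[0]_   read 0 → write 0, move +1, go to A
A | 110000[_]   read _ → write 1, move -1, go to C
C | 11000[0]1   read 0 → write _, move -1, go to C
C | 1100[0]_1   read 0 → write _, move -1, go to C
C | 110[0]__1   read 0 → write _, move -1, go to C
C | 11[0]___1   read 0 → write _, move -1, go to C
C | 1[1]____1   read 1 → write _, move +1, go to B
B | 1_[_]___1   read _ → write _, move +1, go to B
B | 1__[_]__1   read _ → write _, move +1, go to B
B | 1___[_]_1   read _ → write _, move +1, go to B
B | 1____[_]1   read _ → write _, move +1, go to B
B | 1_____[1]
Cell 6 holds 1 when M halts.

1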